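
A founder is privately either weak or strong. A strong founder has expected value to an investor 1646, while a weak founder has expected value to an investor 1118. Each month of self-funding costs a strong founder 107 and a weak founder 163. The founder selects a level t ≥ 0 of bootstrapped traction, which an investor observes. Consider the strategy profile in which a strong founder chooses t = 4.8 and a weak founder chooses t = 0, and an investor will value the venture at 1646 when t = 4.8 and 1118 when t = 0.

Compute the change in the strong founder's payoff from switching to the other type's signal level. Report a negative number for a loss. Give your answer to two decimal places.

Playing t = 4.8 the strong founder receives 1646 − 107 × 4.8 = 1132.4.
Deviating to t = 0 yields 1118 instead.
Gain from deviating: 1118 − 1132.4 = -14.40.
The gain is negative, so the strong type's incentive-compatibility constraint is satisfied.

-14.40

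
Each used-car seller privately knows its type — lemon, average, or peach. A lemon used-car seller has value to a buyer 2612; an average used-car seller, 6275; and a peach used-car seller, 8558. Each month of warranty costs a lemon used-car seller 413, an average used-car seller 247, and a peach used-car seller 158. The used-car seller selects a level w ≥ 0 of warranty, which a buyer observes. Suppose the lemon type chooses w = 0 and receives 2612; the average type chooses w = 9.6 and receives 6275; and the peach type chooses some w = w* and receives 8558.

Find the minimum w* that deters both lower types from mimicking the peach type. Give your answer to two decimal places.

18.84

Average type (on-path payoff 6275 − 247×9.6 = 3903.8) won't mimic when 3903.8 ≥ 8558 − 247·w*, i.e. w* ≥ 18.84.
Lemon type (on-path payoff 2612) won't mimic when 2612 ≥ 8558 − 413·w*, i.e. w* ≥ 14.40.
Both must hold, so w* = max(14.40, 18.84) = 18.84. The average type's constraint binds.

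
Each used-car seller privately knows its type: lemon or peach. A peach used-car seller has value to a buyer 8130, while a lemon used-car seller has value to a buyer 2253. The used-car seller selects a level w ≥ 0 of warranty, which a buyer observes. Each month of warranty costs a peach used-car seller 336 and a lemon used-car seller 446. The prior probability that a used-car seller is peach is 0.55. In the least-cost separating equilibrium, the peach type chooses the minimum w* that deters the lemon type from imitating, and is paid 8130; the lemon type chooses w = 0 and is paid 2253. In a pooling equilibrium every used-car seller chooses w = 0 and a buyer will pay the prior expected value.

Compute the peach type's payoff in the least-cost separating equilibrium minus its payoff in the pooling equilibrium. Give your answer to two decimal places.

-1782.87

Least-cost separating signal: w* solves 2253 = 8130 − 446·w*, so w* = (8130 − 2253)/446 ≈ 13.1771.
Peach type's separating payoff: 8130 − 336 × w* = 8130 − 336 × (8130 − 2253)/446 = 8130 − 1974672/446 ≈ 3702.4843.
Pooling payoff: 0.55 × 8130 + 0.45 × 2253 = 5485.35.
Difference: 3702.4843 − 5485.35 = -1782.8657, i.e. -1782.87 to two decimal places.
The peach type would prefer the pooling outcome.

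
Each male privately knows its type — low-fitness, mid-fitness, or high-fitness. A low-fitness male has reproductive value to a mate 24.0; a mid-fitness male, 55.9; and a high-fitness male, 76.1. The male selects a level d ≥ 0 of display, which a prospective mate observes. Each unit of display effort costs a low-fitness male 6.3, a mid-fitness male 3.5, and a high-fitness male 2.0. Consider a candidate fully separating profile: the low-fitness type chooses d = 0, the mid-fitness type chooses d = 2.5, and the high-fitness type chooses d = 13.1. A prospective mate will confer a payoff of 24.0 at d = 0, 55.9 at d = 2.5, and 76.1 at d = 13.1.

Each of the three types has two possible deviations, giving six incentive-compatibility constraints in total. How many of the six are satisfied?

Low-fitness (own payoff 24.0): to d=2.5 gives 55.9 − 6.3×2.5 = 40.15 → profitable ✗; to d=13.1 gives 76.1 − 6.3×13.1 = -6.43 → no gain ✓.
High-fitness (own payoff 76.1 − 2.0×13.1 = 49.9): to d=0 gives 24.0 → no gain ✓; to d=2.5 gives 55.9 − 2.0×2.5 = 50.9 → profitable ✗.
Mid-fitness (own payoff 55.9 − 3.5×2.5 = 47.15): to d=0 gives 24.0 → no gain ✓; to d=13.1 gives 76.1 − 3.5×13.1 = 30.25 → no gain ✓.
4 of the 6 constraints hold; not an equilibrium.

4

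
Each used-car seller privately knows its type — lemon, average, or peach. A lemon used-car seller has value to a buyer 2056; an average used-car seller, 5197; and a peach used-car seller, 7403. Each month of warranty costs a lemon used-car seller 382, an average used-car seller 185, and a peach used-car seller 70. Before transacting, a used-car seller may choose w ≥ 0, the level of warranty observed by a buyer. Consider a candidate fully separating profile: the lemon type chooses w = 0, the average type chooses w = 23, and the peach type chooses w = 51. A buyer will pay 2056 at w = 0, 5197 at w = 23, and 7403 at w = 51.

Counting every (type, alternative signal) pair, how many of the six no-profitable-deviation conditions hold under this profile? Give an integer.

Average (own payoff 5197 − 185×23 = 942): to w=0 gives 2056 → profitable ✗; to w=51 gives 7403 − 185×51 = -2032 → no gain ✓.
Peach (own payoff 7403 − 70×51 = 3833): to w=0 gives 2056 → no gain ✓; to w=23 gives 5197 − 70×23 = 3587 → no gain ✓.
Lemon (own payoff 2056): to w=23 gives 5197 − 382×23 = -3589 → no gain ✓; to w=51 gives 7403 − 382×51 = -12079 → no gain ✓.
5 of the 6 constraints hold; not an equilibrium.

5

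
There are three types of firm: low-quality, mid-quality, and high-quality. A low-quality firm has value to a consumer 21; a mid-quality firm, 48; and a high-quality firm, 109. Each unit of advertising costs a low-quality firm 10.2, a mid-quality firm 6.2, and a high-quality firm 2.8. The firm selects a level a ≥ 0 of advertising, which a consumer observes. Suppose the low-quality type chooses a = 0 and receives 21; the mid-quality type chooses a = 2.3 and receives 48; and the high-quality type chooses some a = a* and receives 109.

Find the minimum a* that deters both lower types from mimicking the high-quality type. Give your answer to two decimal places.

12.14

Low-quality type (on-path payoff 21) won't mimic when 21 ≥ 109 − 10.2·a*, i.e. a* ≥ 8.63.
Mid-quality type (on-path payoff 48 − 6.2×2.3 = 33.74) won't mimic when 33.74 ≥ 109 − 6.2·a*, i.e. a* ≥ 12.14.
Both must hold, so a* = max(8.63, 12.14) = 12.14. The mid-quality type's constraint binds.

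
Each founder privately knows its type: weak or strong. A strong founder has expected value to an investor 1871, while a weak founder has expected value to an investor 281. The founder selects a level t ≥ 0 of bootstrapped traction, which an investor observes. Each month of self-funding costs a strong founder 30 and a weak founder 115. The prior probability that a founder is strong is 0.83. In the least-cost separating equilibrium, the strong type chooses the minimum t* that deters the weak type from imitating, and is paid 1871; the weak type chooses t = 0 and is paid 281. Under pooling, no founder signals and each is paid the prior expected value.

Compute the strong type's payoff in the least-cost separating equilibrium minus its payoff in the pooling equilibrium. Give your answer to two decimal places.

Least-cost separating signal: t* solves 281 = 1871 − 115·t*, so t* = (1871 − 281)/115 ≈ 13.8261.
Strong type's separating payoff: 1871 − 30 × t* = 1871 − 30 × (1871 − 281)/115 = 1871 − 47700/115 ≈ 1456.2174.
Pooling payoff: 0.83 × 1871 + 0.17 × 281 = 1600.7.
Difference: 1456.2174 − 1600.7 = -144.4826, i.e. -144.48 to two decimal places.
The strong type would prefer the pooling outcome.

-144.48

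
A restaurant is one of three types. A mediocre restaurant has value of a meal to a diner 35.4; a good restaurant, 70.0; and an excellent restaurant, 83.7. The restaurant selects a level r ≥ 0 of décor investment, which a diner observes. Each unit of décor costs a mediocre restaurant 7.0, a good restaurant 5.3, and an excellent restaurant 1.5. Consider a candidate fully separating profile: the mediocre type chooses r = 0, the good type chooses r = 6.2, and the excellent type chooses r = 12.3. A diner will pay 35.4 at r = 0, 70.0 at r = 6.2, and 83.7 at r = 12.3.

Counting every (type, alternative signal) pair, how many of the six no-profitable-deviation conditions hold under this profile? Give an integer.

6

Excellent (own payoff 83.7 − 1.5×12.3 = 65.25): to r=0 gives 35.4 → no gain ✓; to r=6.2 gives 70.0 − 1.5×6.2 = 60.7 → no gain ✓.
Good (own payoff 70.0 − 5.3×6.2 = 37.14): to r=0 gives 35.4 → no gain ✓; to r=12.3 gives 83.7 − 5.3×12.3 = 18.51 → no gain ✓.
Mediocre (own payoff 35.4): to r=6.2 gives 70.0 − 7.0×6.2 = 26.6 → no gain ✓; to r=12.3 gives 83.7 − 7.0×12.3 = -2.4 → no gain ✓.
6 of the 6 constraints hold; this profile is a separating equilibrium.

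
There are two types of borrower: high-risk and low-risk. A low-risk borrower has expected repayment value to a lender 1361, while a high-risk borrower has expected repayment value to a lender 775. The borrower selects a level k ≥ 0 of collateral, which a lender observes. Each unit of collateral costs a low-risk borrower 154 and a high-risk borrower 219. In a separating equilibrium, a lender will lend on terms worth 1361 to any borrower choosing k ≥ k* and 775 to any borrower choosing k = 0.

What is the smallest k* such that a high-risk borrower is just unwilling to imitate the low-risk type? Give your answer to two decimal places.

A high-risk borrower choosing k = 0 receives 775.
Imitating at k* instead would pay 1361 at cost 219·k*, netting 1361 − 219·k*.
Indifference: 775 = 1361 − 219·k*, so k* = (1361 − 775) / 219 ≈ 2.68.
At k* the high-risk type's incentive constraint just binds; the low-risk type strictly prefers k* since its per-unit cost is lower.

2.68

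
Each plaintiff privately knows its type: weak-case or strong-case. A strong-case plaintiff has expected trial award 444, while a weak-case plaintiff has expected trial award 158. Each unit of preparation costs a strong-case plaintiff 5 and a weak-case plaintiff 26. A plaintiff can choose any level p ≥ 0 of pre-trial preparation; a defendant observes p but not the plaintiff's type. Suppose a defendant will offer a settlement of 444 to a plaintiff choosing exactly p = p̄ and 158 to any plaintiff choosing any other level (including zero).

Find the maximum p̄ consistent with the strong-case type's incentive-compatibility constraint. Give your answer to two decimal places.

57.20

Choosing p̄ yields the strong-case type 444 − 5·p̄; choosing zero yields 158.
The strong-case type is indifferent at 444 − 5·p̄ = 158, i.e. p̄ = (444 − 158) / 5 = 57.20.
For any p̄ above 57.20 the strong-case type would rather pool at zero, so separation collapses.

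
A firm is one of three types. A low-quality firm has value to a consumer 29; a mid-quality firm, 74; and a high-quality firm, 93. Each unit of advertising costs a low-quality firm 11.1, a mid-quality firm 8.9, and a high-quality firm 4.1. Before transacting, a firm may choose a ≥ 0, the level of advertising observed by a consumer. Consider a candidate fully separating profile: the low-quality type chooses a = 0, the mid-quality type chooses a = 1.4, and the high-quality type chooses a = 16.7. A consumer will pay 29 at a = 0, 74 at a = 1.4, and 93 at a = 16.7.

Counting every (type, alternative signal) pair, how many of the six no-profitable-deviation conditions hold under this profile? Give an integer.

3

Low-quality (own payoff 29): to a=1.4 gives 74 − 11.1×1.4 = 58.46 → profitable ✗; to a=16.7 gives 93 − 11.1×16.7 = -92.37 → no gain ✓.
High-quality (own payoff 93 − 4.1×16.7 = 24.53): to a=0 gives 29 → profitable ✗; to a=1.4 gives 74 − 4.1×1.4 = 68.26 → profitable ✗.
Mid-quality (own payoff 74 − 8.9×1.4 = 61.54): to a=0 gives 29 → no gain ✓; to a=16.7 gives 93 − 8.9×16.7 = -55.63 → no gain ✓.
3 of the 6 constraints hold; not an equilibrium.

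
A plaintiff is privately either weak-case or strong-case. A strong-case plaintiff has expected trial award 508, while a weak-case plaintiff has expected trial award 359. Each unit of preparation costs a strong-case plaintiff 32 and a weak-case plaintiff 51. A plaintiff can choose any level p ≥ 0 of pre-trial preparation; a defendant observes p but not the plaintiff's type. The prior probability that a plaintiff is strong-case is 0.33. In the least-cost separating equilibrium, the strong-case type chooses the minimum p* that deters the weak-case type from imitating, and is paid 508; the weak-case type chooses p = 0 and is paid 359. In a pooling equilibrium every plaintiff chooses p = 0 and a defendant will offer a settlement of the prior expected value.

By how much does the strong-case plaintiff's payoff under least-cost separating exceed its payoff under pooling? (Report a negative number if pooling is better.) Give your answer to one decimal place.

Least-cost separating signal: p* solves 359 = 508 − 51·p*, so p* = (508 − 359)/51 ≈ 2.9216.
Strong-case type's separating payoff: 508 − 32 × p* = 508 − 32 × (508 − 359)/51 = 508 − 4768/51 ≈ 414.510.
Pooling payoff: 0.33 × 508 + 0.67 × 359 = 408.17.
Difference: 414.510 − 408.17 = 6.34, i.e. 6.3 to one decimal place.
The strong-case type prefers to separate.

6.3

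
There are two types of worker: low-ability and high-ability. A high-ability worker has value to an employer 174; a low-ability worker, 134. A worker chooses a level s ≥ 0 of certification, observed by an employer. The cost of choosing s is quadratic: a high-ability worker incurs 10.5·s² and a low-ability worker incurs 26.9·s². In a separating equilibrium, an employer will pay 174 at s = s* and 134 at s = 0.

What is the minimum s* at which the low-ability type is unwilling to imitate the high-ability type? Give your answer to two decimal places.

The low-ability type at s = 0 receives 134; imitating at s* yields 174 − 26.9·s*².
Indifference: 134 = 174 − 26.9·s*², so s*² = (174 − 134) / 26.9 ≈ 1.4870.
s* = √1.4870 ≈ 1.22.

1.22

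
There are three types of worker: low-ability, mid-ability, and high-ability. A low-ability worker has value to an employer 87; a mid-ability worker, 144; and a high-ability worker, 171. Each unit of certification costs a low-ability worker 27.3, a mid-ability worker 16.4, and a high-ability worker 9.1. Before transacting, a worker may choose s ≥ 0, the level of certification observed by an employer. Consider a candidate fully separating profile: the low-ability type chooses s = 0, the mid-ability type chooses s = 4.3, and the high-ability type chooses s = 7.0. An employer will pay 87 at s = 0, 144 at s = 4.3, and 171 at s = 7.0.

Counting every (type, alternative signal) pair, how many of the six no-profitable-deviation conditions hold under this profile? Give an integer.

Low-ability (own payoff 87): to s=4.3 gives 144 − 27.3×4.3 = 26.61 → no gain ✓; to s=7.0 gives 171 − 27.3×7.0 = -20.1 → no gain ✓.
Mid-ability (own payoff 144 − 16.4×4.3 = 73.48): to s=0 gives 87 → profitable ✗; to s=7.0 gives 171 − 16.4×7.0 = 56.2 → no gain ✓.
High-ability (own payoff 171 − 9.1×7.0 = 107.3): to s=0 gives 87 → no gain ✓; to s=4.3 gives 144 − 9.1×4.3 = 104.87 → no gain ✓.
5 of the 6 constraints hold; not an equilibrium.

5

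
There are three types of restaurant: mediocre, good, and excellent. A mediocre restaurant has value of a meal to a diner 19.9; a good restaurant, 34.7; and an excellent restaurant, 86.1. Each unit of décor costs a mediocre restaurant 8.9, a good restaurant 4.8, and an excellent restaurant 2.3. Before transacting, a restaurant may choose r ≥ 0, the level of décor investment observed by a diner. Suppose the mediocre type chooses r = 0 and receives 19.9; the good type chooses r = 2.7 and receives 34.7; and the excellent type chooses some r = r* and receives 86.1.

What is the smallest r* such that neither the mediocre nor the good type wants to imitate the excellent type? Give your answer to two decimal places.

13.41

Mediocre type (on-path payoff 19.9) won't mimic when 19.9 ≥ 86.1 − 8.9·r*, i.e. r* ≥ 7.44.
Good type (on-path payoff 34.7 − 4.8×2.7 = 21.74) won't mimic when 21.74 ≥ 86.1 − 4.8·r*, i.e. r* ≥ 13.41.
Both must hold, so r* = max(7.44, 13.41) = 13.41. The good type's constraint binds.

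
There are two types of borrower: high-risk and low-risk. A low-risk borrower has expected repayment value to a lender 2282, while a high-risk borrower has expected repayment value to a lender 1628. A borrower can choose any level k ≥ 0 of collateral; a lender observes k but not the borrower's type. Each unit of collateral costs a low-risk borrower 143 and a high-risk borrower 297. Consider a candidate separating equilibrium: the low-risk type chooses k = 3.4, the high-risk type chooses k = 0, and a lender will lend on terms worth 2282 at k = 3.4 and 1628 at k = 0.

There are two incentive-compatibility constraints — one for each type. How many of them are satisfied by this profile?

High-risk type: stay at 0 → 1628; mimic → 2282 − 297 × 3.4 = 1272.2. IC holds (1628 ≥ 1272.2).
Low-risk type: signal → 2282 − 143 × 3.4 = 1795.8; deviate to 0 → 1628. IC holds (1795.8 ≥ 1628).
2 of 2 constraints hold, so this is a separating equilibrium.

2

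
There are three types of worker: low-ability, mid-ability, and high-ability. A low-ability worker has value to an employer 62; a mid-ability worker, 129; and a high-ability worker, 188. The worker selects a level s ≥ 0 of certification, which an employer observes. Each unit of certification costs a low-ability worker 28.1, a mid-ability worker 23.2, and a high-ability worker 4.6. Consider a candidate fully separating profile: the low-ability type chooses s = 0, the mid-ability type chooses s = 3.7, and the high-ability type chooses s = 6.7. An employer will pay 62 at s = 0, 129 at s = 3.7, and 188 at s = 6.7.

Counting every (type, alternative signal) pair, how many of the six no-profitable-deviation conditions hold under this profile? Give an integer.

Low-ability (own payoff 62): to s=3.7 gives 129 − 28.1×3.7 = 25.03 → no gain ✓; to s=6.7 gives 188 − 28.1×6.7 = -0.27 → no gain ✓.
High-ability (own payoff 188 − 4.6×6.7 = 157.18): to s=0 gives 62 → no gain ✓; to s=3.7 gives 129 − 4.6×3.7 = 111.98 → no gain ✓.
Mid-ability (own payoff 129 − 23.2×3.7 = 43.16): to s=0 gives 62 → profitable ✗; to s=6.7 gives 188 − 23.2×6.7 = 32.56 → no gain ✓.
5 of the 6 constraints hold; not an equilibrium.

5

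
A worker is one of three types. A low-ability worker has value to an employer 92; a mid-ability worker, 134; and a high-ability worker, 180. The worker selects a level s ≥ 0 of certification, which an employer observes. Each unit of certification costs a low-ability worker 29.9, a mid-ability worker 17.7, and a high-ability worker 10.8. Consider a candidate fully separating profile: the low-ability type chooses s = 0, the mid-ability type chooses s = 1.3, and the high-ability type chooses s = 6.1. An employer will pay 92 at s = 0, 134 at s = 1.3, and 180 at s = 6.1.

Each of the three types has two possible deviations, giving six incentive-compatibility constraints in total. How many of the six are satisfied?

4

Mid-ability (own payoff 134 − 17.7×1.3 = 110.99): to s=0 gives 92 → no gain ✓; to s=6.1 gives 180 − 17.7×6.1 = 72.03 → no gain ✓.
High-ability (own payoff 180 − 10.8×6.1 = 114.12): to s=0 gives 92 → no gain ✓; to s=1.3 gives 134 − 10.8×1.3 = 119.96 → profitable ✗.
Low-ability (own payoff 92): to s=1.3 gives 134 − 29.9×1.3 = 95.13 → profitable ✗; to s=6.1 gives 180 − 29.9×6.1 = -2.39 → no gain ✓.
4 of the 6 constraints hold; not an equilibrium.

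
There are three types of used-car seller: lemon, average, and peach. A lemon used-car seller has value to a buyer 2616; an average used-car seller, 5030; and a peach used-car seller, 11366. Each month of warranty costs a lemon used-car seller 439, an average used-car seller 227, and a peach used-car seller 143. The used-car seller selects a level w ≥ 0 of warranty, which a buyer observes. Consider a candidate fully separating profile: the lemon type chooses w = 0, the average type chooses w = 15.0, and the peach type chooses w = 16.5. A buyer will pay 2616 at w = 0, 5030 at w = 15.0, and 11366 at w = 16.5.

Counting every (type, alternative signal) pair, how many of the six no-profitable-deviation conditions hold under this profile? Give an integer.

Average (own payoff 5030 − 227×15.0 = 1625): to w=0 gives 2616 → profitable ✗; to w=16.5 gives 11366 − 227×16.5 = 7620.5 → profitable ✗.
Peach (own payoff 11366 − 143×16.5 = 9006.5): to w=0 gives 2616 → no gain ✓; to w=15.0 gives 5030 − 143×15.0 = 2885 → no gain ✓.
Lemon (own payoff 2616): to w=15.0 gives 5030 − 439×15.0 = -1555 → no gain ✓; to w=16.5 gives 11366 − 439×16.5 = 4122.5 → profitable ✗.
3 of the 6 constraints hold; not an equilibrium.

3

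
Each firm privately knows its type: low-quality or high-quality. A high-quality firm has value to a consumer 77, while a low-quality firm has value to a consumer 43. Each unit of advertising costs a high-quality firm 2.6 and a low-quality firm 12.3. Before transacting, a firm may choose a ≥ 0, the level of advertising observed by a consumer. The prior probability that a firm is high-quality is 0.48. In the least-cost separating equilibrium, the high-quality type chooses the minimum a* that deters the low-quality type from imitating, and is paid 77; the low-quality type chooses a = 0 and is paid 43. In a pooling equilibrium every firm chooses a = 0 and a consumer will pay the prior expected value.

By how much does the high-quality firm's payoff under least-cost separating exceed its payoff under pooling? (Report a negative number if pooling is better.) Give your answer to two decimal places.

Least-cost separating signal: a* solves 43 = 77 − 12.3·a*, so a* = (77 − 43)/12.3 ≈ 2.7642.
High-quality type's separating payoff: 77 − 2.6 × a* = 77 − 2.6 × (77 − 43)/12.3 = 77 − 88.4/12.3 ≈ 69.8130.
Pooling payoff: 0.48 × 77 + 0.52 × 43 = 59.32.
Difference: 69.8130 − 59.32 = 10.493, i.e. 10.49 to two decimal places.
The high-quality type prefers to separate.

10.49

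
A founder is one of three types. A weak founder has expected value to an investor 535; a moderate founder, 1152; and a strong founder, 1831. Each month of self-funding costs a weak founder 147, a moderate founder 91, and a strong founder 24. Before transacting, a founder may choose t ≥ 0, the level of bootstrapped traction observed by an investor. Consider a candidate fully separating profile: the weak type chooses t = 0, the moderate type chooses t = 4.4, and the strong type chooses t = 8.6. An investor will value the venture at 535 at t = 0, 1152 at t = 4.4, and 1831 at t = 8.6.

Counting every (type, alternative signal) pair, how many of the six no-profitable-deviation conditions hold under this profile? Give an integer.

4

Weak (own payoff 535): to t=4.4 gives 1152 − 147×4.4 = 505.2 → no gain ✓; to t=8.6 gives 1831 − 147×8.6 = 566.8 → profitable ✗.
Strong (own payoff 1831 − 24×8.6 = 1624.6): to t=0 gives 535 → no gain ✓; to t=4.4 gives 1152 − 24×4.4 = 1046.4 → no gain ✓.
Moderate (own payoff 1152 − 91×4.4 = 751.6): to t=0 gives 535 → no gain ✓; to t=8.6 gives 1831 − 91×8.6 = 1048.4 → profitable ✗.
4 of the 6 constraints hold; not an equilibrium.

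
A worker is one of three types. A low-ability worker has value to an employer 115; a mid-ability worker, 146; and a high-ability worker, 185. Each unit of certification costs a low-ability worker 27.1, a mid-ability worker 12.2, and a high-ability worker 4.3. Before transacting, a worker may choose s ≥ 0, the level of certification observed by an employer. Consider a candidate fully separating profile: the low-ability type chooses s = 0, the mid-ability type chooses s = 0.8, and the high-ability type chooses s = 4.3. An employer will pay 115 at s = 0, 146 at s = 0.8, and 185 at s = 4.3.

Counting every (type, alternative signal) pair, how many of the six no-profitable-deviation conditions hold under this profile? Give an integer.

Low-ability (own payoff 115): to s=0.8 gives 146 − 27.1×0.8 = 124.32 → profitable ✗; to s=4.3 gives 185 − 27.1×4.3 = 68.47 → no gain ✓.
High-ability (own payoff 185 − 4.3×4.3 = 166.51): to s=0 gives 115 → no gain ✓; to s=0.8 gives 146 − 4.3×0.8 = 142.56 → no gain ✓.
Mid-ability (own payoff 146 − 12.2×0.8 = 136.24): to s=0 gives 115 → no gain ✓; to s=4.3 gives 185 − 12.2×4.3 = 132.54 → no gain ✓.
5 of the 6 constraints hold; not an equilibrium.

5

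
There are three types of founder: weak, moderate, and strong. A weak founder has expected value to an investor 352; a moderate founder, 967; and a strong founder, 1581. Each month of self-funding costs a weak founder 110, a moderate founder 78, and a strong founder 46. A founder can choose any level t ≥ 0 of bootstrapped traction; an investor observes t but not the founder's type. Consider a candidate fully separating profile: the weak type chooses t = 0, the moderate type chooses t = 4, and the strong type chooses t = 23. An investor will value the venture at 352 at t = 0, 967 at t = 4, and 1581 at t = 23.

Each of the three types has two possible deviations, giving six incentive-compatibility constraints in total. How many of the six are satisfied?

4

Moderate (own payoff 967 − 78×4 = 655): to t=0 gives 352 → no gain ✓; to t=23 gives 1581 − 78×23 = -213 → no gain ✓.
Strong (own payoff 1581 − 46×23 = 523): to t=0 gives 352 → no gain ✓; to t=4 gives 967 − 46×4 = 783 → profitable ✗.
Weak (own payoff 352): to t=4 gives 967 − 110×4 = 527 → profitable ✗; to t=23 gives 1581 − 110×23 = -949 → no gain ✓.
4 of the 6 constraints hold; not an equilibrium.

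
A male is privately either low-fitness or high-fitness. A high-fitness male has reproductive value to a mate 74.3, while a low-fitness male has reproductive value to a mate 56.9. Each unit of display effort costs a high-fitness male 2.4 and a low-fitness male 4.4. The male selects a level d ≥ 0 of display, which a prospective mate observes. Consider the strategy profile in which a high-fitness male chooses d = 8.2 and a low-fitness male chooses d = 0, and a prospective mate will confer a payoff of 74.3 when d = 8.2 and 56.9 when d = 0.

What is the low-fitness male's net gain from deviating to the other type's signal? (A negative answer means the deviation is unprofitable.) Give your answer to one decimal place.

-18.7

Playing d = 0 the low-fitness male receives 56.9.
Deviating to d = 8.2 brings payment 74.3 at cost 4.4 × 8.2 = 36.08, netting 38.22.
Gain from deviating: 38.22 − 56.9 = -18.68, i.e. -18.7 to one decimal place.
The gain is negative, so the low-fitness type's incentive-compatibility constraint is satisfied.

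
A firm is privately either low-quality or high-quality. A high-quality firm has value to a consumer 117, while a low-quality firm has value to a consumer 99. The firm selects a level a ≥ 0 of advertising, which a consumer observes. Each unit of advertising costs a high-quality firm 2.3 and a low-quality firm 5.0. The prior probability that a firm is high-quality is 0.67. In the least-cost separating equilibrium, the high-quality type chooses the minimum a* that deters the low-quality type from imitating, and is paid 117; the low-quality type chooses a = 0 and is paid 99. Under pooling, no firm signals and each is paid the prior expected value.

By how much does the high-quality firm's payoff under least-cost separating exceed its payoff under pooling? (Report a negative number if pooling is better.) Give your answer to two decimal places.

-2.34

Least-cost separating signal: a* solves 99 = 117 − 5.0·a*, so a* = (117 − 99)/5.0 = 3.6.
High-quality type's separating payoff: 117 − 2.3 × a* = 117 − 2.3 × (117 − 99)/5.0 = 117 − 41.4/5.0 = 108.72.
Pooling payoff: 0.67 × 117 + 0.33 × 99 = 111.06.
Difference: 108.72 − 111.06 = -2.34.
The high-quality type would prefer the pooling outcome.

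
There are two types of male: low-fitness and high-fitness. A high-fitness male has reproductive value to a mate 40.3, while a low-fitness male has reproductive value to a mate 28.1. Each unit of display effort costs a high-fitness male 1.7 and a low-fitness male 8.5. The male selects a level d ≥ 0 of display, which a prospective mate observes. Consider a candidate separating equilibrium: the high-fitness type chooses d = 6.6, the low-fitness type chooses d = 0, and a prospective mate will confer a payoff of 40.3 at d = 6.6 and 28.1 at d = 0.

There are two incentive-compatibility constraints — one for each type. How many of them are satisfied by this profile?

2

Low-fitness type: stay at 0 → 28.1; mimic → 40.3 − 8.5 × 6.6 = -15.8. IC holds (28.1 ≥ -15.8).
High-fitness type: signal → 40.3 − 1.7 × 6.6 = 29.08; deviate to 0 → 28.1. IC holds (29.08 ≥ 28.1).
2 of 2 constraints hold, so this is a separating equilibrium.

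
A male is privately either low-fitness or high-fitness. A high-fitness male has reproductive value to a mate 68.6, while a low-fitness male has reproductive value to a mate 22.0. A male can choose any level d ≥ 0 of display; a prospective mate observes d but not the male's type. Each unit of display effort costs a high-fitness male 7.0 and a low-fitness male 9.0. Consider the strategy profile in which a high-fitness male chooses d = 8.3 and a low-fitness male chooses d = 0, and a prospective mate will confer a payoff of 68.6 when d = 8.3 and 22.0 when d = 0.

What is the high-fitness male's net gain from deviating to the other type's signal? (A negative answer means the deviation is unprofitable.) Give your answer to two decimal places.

Playing d = 8.3 the high-fitness male receives 68.6 − 7.0 × 8.3 = 10.5.
Deviating to d = 0 yields 22.0 instead.
Gain from deviating: 22.0 − 10.5 = 11.50.
The gain is positive, so the high-fitness type's incentive-compatibility constraint is violated — this profile is not a separating equilibrium.

11.50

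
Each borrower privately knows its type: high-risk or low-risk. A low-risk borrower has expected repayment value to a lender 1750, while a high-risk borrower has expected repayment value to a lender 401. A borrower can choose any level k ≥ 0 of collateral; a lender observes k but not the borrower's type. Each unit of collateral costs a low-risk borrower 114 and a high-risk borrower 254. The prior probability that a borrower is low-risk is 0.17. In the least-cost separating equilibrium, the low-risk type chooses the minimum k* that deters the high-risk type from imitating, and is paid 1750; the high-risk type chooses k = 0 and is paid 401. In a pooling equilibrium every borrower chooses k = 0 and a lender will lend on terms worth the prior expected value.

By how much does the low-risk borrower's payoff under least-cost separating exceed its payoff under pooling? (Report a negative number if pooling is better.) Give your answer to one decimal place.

Least-cost separating signal: k* solves 401 = 1750 − 254·k*, so k* = (1750 − 401)/254 ≈ 5.3110.
Low-risk type's separating payoff: 1750 − 114 × k* = 1750 − 114 × (1750 − 401)/254 = 1750 − 153786/254 ≈ 1144.543.
Pooling payoff: 0.17 × 1750 + 0.83 × 401 = 630.33.
Difference: 1144.543 − 630.33 = 514.213, i.e. 514.2 to one decimal place.
The low-risk type prefers to separate.

514.2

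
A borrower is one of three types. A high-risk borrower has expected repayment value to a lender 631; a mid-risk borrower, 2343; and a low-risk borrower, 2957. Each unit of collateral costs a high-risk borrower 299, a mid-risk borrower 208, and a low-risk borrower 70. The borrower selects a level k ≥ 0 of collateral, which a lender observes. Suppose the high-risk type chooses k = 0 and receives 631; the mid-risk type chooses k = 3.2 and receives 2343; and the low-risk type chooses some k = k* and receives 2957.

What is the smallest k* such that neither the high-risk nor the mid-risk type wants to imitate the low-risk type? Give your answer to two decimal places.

7.78

High-risk type (on-path payoff 631) won't mimic when 631 ≥ 2957 − 299·k*, i.e. k* ≥ 7.78.
Mid-risk type (on-path payoff 2343 − 208×3.2 = 1677.4) won't mimic when 1677.4 ≥ 2957 − 208·k*, i.e. k* ≥ 6.15.
Both must hold, so k* = max(7.78, 6.15) = 7.78. The high-risk type's constraint binds.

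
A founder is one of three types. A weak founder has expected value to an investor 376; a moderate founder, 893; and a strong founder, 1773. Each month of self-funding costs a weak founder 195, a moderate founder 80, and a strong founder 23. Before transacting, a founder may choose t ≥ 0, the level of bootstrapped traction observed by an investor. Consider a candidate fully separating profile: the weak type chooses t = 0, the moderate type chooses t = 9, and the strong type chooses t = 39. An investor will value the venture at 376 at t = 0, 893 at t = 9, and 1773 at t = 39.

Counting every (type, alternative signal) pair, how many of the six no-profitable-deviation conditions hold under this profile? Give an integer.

5

Weak (own payoff 376): to t=9 gives 893 − 195×9 = -862 → no gain ✓; to t=39 gives 1773 − 195×39 = -5832 → no gain ✓.
Strong (own payoff 1773 − 23×39 = 876): to t=0 gives 376 → no gain ✓; to t=9 gives 893 − 23×9 = 686 → no gain ✓.
Moderate (own payoff 893 − 80×9 = 173): to t=0 gives 376 → profitable ✗; to t=39 gives 1773 − 80×39 = -1347 → no gain ✓.
5 of the 6 constraints hold; not an equilibrium.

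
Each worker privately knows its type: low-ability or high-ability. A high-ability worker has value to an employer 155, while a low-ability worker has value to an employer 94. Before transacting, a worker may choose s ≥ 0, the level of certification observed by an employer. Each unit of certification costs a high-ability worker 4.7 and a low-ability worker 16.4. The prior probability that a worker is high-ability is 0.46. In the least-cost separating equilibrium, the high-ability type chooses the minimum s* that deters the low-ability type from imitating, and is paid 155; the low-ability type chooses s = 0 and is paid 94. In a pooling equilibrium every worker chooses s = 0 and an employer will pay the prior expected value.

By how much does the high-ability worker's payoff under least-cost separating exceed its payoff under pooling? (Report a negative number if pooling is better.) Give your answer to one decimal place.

15.5

Least-cost separating signal: s* solves 94 = 155 − 16.4·s*, so s* = (155 − 94)/16.4 ≈ 3.7195.
High-ability type's separating payoff: 155 − 4.7 × s* = 155 − 4.7 × (155 − 94)/16.4 = 155 − 286.7/16.4 ≈ 137.518.
Pooling payoff: 0.46 × 155 + 0.54 × 94 = 122.06.
Difference: 137.518 − 122.06 = 15.458, i.e. 15.5 to one decimal place.
The high-ability type prefers to separate.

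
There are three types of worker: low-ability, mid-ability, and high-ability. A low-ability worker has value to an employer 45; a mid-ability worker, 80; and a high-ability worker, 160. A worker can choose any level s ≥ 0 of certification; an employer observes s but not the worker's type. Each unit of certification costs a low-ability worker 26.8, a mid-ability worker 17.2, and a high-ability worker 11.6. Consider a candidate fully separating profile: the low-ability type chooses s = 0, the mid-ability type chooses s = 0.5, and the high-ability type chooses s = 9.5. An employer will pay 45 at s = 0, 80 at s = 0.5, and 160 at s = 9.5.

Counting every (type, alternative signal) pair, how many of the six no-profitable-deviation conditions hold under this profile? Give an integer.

High-ability (own payoff 160 − 11.6×9.5 = 49.8): to s=0 gives 45 → no gain ✓; to s=0.5 gives 80 − 11.6×0.5 = 74.2 → profitable ✗.
Low-ability (own payoff 45): to s=0.5 gives 80 − 26.8×0.5 = 66.6 → profitable ✗; to s=9.5 gives 160 − 26.8×9.5 = -94.6 → no gain ✓.
Mid-ability (own payoff 80 − 17.2×0.5 = 71.4): to s=0 gives 45 → no gain ✓; to s=9.5 gives 160 − 17.2×9.5 = -3.4 → no gain ✓.
4 of the 6 constraints hold; not an equilibrium.

4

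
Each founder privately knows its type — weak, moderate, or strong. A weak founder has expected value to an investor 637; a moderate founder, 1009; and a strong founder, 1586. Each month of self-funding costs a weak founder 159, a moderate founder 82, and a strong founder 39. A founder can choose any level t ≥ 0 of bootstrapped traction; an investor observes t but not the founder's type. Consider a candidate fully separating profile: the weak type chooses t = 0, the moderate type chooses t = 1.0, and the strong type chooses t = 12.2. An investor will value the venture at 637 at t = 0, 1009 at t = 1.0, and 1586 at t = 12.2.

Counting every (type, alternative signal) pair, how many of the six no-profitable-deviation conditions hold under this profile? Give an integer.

Weak (own payoff 637): to t=1.0 gives 1009 − 159×1.0 = 850 → profitable ✗; to t=12.2 gives 1586 − 159×12.2 = -353.8 → no gain ✓.
Strong (own payoff 1586 − 39×12.2 = 1110.2): to t=0 gives 637 → no gain ✓; to t=1.0 gives 1009 − 39×1.0 = 970 → no gain ✓.
Moderate (own payoff 1009 − 82×1.0 = 927): to t=0 gives 637 → no gain ✓; to t=12.2 gives 1586 − 82×12.2 = 585.6 → no gain ✓.
5 of the 6 constraints hold; not an equilibrium.

5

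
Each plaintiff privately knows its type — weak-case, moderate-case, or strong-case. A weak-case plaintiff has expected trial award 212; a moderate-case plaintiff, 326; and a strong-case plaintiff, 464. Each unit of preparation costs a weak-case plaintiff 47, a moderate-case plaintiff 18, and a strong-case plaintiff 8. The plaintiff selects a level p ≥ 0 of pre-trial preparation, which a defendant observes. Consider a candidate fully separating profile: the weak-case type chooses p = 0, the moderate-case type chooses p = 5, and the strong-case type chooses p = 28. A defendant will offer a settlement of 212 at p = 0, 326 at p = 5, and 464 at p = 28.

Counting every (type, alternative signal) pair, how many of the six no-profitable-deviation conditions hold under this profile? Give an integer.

Strong-case (own payoff 464 − 8×28 = 240): to p=0 gives 212 → no gain ✓; to p=5 gives 326 − 8×5 = 286 → profitable ✗.
Weak-case (own payoff 212): to p=5 gives 326 − 47×5 = 91 → no gain ✓; to p=28 gives 464 − 47×28 = -852 → no gain ✓.
Moderate-case (own payoff 326 − 18×5 = 236): to p=0 gives 212 → no gain ✓; to p=28 gives 464 − 18×28 = -40 → no gain ✓.
5 of the 6 constraints hold; not an equilibrium.

5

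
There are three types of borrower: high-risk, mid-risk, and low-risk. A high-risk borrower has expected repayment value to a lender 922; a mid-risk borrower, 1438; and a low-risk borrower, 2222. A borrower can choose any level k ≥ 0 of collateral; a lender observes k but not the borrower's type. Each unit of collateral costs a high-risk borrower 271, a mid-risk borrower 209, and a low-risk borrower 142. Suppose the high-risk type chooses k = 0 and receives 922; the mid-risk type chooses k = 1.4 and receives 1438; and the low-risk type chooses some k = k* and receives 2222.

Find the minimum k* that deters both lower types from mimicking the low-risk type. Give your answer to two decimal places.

5.15

High-risk type (on-path payoff 922) won't mimic when 922 ≥ 2222 − 271·k*, i.e. k* ≥ 4.80.
Mid-risk type (on-path payoff 1438 − 209×1.4 = 1145.4) won't mimic when 1145.4 ≥ 2222 − 209·k*, i.e. k* ≥ 5.15.
Both must hold, so k* = max(4.80, 5.15) = 5.15. The mid-risk type's constraint binds.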